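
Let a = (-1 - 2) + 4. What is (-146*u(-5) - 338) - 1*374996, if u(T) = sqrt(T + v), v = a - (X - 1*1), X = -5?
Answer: -375334 - 146*sqrt(2) ≈ -3.7554e+5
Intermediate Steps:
a = 1 (a = -3 + 4 = 1)
v = 7 (v = 1 - (-5 - 1*1) = 1 - (-5 - 1) = 1 - 1*(-6) = 1 + 6 = 7)
u(T) = sqrt(7 + T) (u(T) = sqrt(T + 7) = sqrt(7 + T))
(-146*u(-5) - 338) - 1*374996 = (-146*sqrt(7 - 5) - 338) - 1*374996 = (-146*sqrt(2) - 338) - 374996 = (-338 - 146*sqrt(2)) - 374996 = -375334 - 146*sqrt(2)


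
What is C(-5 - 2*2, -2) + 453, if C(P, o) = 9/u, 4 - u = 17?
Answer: 5880/13 ≈ 452.31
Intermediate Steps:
u = -13 (u = 4 - 1*17 = 4 - 17 = -13)
C(P, o) = -9/13 (C(P, o) = 9/(-13) = 9*(-1/13) = -9/13)
C(-5 - 2*2, -2) + 453 = -9/13 + 453 = 5880/13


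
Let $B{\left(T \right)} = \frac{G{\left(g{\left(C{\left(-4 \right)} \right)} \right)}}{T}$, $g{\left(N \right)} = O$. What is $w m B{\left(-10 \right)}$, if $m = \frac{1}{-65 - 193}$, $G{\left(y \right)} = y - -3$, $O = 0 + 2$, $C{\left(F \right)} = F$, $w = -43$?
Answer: $- \frac{1}{12} \approx -0.083333$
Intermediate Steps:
$O = 2$
$g{\left(N \right)} = 2$
$G{\left(y \right)} = 3 + y$ ($G{\left(y \right)} = y + 3 = 3 + y$)
$m = - \frac{1}{258}$ ($m = \frac{1}{-258} = - \frac{1}{258} \approx -0.003876$)
$B{\left(T \right)} = \frac{5}{T}$ ($B{\left(T \right)} = \frac{3 + 2}{T} = \frac{5}{T}$)
$w m B{\left(-10 \right)} = \left(-43\right) \left(- \frac{1}{258}\right) \frac{5}{-10} = \frac{5 \left(- \frac{1}{10}\right)}{6} = \frac{1}{6} \left(- \frac{1}{2}\right) = - \frac{1}{12}$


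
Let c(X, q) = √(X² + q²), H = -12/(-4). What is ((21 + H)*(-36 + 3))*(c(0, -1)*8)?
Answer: -6336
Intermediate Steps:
H = 3 (H = -12*(-¼) = 3)
((21 + H)*(-36 + 3))*(c(0, -1)*8) = ((21 + 3)*(-36 + 3))*(√(0² + (-1)²)*8) = (24*(-33))*(√(0 + 1)*8) = -792*√1*8 = -792*8 = -6336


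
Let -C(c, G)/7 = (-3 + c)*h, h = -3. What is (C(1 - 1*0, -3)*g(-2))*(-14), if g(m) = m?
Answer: -1176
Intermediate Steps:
C(c, G) = -63 + 21*c (C(c, G) = -7*(-3 + c)*(-3) = -7*(9 - 3*c) = -63 + 21*c)
(C(1 - 1*0, -3)*g(-2))*(-14) = ((-63 + 21*(1 - 1*0))*(-2))*(-14) = ((-63 + 21*(1 + 0))*(-2))*(-14) = ((-63 + 21*1)*(-2))*(-14) = ((-63 + 21)*(-2))*(-14) = -42*(-2)*(-14) = 84*(-14) = -1176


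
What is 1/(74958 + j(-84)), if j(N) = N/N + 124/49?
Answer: 49/3673115 ≈ 1.3340e-5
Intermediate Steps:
j(N) = 173/49 (j(N) = 1 + 124*(1/49) = 1 + 124/49 = 173/49)
1/(74958 + j(-84)) = 1/(74958 + 173/49) = 1/(3673115/49) = 49/3673115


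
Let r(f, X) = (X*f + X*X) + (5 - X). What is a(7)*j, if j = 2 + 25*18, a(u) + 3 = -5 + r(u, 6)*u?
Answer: 240012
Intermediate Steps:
r(f, X) = 5 + X**2 - X + X*f (r(f, X) = (X*f + X**2) + (5 - X) = (X**2 + X*f) + (5 - X) = 5 + X**2 - X + X*f)
a(u) = -8 + u*(35 + 6*u) (a(u) = -3 + (-5 + (5 + 6**2 - 1*6 + 6*u)*u) = -3 + (-5 + (5 + 36 - 6 + 6*u)*u) = -3 + (-5 + (35 + 6*u)*u) = -3 + (-5 + u*(35 + 6*u)) = -8 + u*(35 + 6*u))
j = 452 (j = 2 + 450 = 452)
a(7)*j = (-8 + 7*(35 + 6*7))*452 = (-8 + 7*(35 + 42))*452 = (-8 + 7*77)*452 = (-8 + 539)*452 = 531*452 = 240012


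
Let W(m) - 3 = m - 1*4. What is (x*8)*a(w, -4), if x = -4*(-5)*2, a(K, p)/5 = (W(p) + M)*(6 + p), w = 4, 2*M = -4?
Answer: -22400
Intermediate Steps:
M = -2 (M = (1/2)*(-4) = -2)
W(m) = -1 + m (W(m) = 3 + (m - 1*4) = 3 + (m - 4) = 3 + (-4 + m) = -1 + m)
a(K, p) = 5*(-3 + p)*(6 + p) (a(K, p) = 5*(((-1 + p) - 2)*(6 + p)) = 5*((-3 + p)*(6 + p)) = 5*(-3 + p)*(6 + p))
x = 40 (x = 20*2 = 40)
(x*8)*a(w, -4) = (40*8)*(-90 + 5*(-4)**2 + 15*(-4)) = 320*(-90 + 5*16 - 60) = 320*(-90 + 80 - 60) = 320*(-70) = -22400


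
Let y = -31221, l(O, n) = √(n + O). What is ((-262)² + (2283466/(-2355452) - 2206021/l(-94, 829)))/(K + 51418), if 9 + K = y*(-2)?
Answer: 80842681811/134085282826 - 2206021*√15/11954355 ≈ -0.11179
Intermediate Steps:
l(O, n) = √(O + n)
K = 62433 (K = -9 - 31221*(-2) = -9 + 62442 = 62433)
((-262)² + (2283466/(-2355452) - 2206021/l(-94, 829)))/(K + 51418) = ((-262)² + (2283466/(-2355452) - 2206021/√(-94 + 829)))/(62433 + 51418) = (68644 + (2283466*(-1/2355452) - 2206021*√15/105))/113851 = (68644 + (-1141733/1177726 - 2206021*√15/105))*(1/113851) = (80842681811/1177726 - 2206021*√15/105)*(1/113851) = 80842681811/134085282826 - 2206021*√15/11954355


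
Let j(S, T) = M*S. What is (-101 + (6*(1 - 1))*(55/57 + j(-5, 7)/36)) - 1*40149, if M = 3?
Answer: -40250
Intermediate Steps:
j(S, T) = 3*S
(-101 + (6*(1 - 1))*(55/57 + j(-5, 7)/36)) - 1*40149 = (-101 + (6*(1 - 1))*(55/57 + (3*(-5))/36)) - 1*40149 = (-101 + (6*0)*(55*(1/57) - 15*1/36)) - 40149 = (-101 + 0*(55/57 - 5/12)) - 40149 = (-101 + 0*(125/228)) - 40149 = (-101 + 0) - 40149 = -101 - 40149 = -40250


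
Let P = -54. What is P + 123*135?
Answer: 16551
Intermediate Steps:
P + 123*135 = -54 + 123*135 = -54 + 16605 = 16551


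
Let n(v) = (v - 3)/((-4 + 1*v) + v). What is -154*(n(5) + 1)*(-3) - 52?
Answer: 564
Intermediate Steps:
n(v) = (-3 + v)/(-4 + 2*v) (n(v) = (-3 + v)/((-4 + v) + v) = (-3 + v)/(-4 + 2*v))
-154*(n(5) + 1)*(-3) - 52 = -154*((-3 + 5)/(2*(-2 + 5)) + 1)*(-3) - 52 = -154*((1/2)*2/3 + 1)*(-3) - 52 = -154*((1/2)*(1/3)*2 + 1)*(-3) - 52 = -154*(1/3 + 1)*(-3) - 52 = -616*(-3)/3 - 52 = -154*(-4) - 52 = 616 - 52 = 564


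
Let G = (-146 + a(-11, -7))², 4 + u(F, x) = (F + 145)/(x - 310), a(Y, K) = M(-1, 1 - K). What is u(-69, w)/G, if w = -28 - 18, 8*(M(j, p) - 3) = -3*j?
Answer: -24000/115867409 ≈ -0.00020713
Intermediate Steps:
M(j, p) = 3 - 3*j/8 (M(j, p) = 3 + (-3*j)/8 = 3 - 3*j/8)
a(Y, K) = 27/8 (a(Y, K) = 3 - 3/8*(-1) = 3 + 3/8 = 27/8)
w = -46
u(F, x) = -4 + (145 + F)/(-310 + x) (u(F, x) = -4 + (F + 145)/(x - 310) = -4 + (145 + F)/(-310 + x))
G = 1301881/64 (G = (-146 + 27/8)² = (-1141/8)² = 1301881/64 ≈ 20342.)
u(-69, w)/G = ((1385 - 69 - 4*(-46))/(-310 - 46))/(1301881/64) = ((1385 - 69 + 184)/(-356))*(64/1301881) = -1/356*1500*(64/1301881) = -375/89*64/1301881 = -24000/115867409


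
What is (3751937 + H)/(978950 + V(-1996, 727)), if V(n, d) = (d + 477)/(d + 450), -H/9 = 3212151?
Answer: -14805142847/576112677 ≈ -25.698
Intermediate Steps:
H = -28909359 (H = -9*3212151 = -28909359)
V(n, d) = (477 + d)/(450 + d)
(3751937 + H)/(978950 + V(-1996, 727)) = (3751937 - 28909359)/(978950 + (477 + 727)/(450 + 727)) = -25157422/(978950 + 1204/1177) = -25157422/1152225354/1177 = -25157422*1177/1152225354 = -14805142847/576112677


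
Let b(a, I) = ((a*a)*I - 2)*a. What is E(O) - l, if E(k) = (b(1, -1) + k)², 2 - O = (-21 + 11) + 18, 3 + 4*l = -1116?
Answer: 1443/4 ≈ 360.75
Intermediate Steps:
l = -1119/4 (l = -¾ + (¼)*(-1116) = -¾ - 279 = -1119/4 ≈ -279.75)
O = -6 (O = 2 - ((-21 + 11) + 18) = 2 - (-10 + 18) = 2 - 1*8 = 2 - 8 = -6)
b(a, I) = a*(-2 + I*a²) (b(a, I) = (a²*I - 2)*a = (I*a² - 2)*a = (-2 + I*a²)*a = a*(-2 + I*a²))
E(k) = (-3 + k)² (E(k) = (1*(-2 - 1*1²) + k)² = (1*(-2 - 1*1) + k)² = (1*(-2 - 1) + k)² = (1*(-3) + k)² = (-3 + k)²)
E(O) - l = (-3 - 6)² - 1*(-1119/4) = (-9)² + 1119/4 = 81 + 1119/4 = 1443/4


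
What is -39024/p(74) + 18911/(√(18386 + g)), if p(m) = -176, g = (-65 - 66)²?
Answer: 2439/11 + 18911*√123/2091 ≈ 322.03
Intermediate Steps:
g = 17161 (g = (-131)² = 17161)
-39024/p(74) + 18911/(√(18386 + g)) = -39024/(-176) + 18911/(√(18386 + 17161)) = -39024*(-1/176) + 18911/(√35547) = 2439/11 + 18911/((17*√123)) = 2439/11 + 18911*(√123/2091) = 2439/11 + 18911*√123/2091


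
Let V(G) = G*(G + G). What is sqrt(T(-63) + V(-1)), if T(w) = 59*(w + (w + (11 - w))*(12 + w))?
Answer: I*sqrt(36814) ≈ 191.87*I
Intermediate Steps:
V(G) = 2*G**2 (V(G) = G*(2*G) = 2*G**2)
T(w) = 7788 + 708*w (T(w) = 59*(w + 11*(12 + w)) = 59*(w + (132 + 11*w)) = 59*(132 + 12*w) = 7788 + 708*w)
sqrt(T(-63) + V(-1)) = sqrt((7788 + 708*(-63)) + 2*(-1)**2) = sqrt((7788 - 44604) + 2*1) = sqrt(-36816 + 2) = sqrt(-36814) = I*sqrt(36814)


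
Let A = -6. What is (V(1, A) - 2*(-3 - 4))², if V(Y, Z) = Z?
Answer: 64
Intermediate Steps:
(V(1, A) - 2*(-3 - 4))² = (-6 - 2*(-3 - 4))² = (-6 - 2*(-7))² = (-6 + 14)² = 8² = 64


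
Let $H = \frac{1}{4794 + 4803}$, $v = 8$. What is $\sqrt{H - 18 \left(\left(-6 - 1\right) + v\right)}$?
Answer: $\frac{i \sqrt{1657833765}}{9597} \approx 4.2426 i$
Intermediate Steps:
$H = \frac{1}{9597} \approx 0.0001042$
$\sqrt{H - 18 \left(\left(-6 - 1\right) + v\right)} = \sqrt{\frac{1}{9597} - 18 \left(\left(-6 - 1\right) + 8\right)} = \sqrt{\frac{1}{9597} - 18 \left(-7 + 8\right)} = \sqrt{\frac{1}{9597} - 18} = \sqrt{- \frac{172745}{9597}} = \frac{i \sqrt{1657833765}}{9597}$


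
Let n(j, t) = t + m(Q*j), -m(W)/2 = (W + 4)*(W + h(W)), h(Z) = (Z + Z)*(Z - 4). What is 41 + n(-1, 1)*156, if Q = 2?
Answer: -13531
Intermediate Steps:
h(Z) = 2*Z*(-4 + Z) (h(Z) = (2*Z)*(-4 + Z) = 2*Z*(-4 + Z))
m(W) = -2*(4 + W)*(W + 2*W*(-4 + W)) (m(W) = -2*(W + 4)*(W + 2*W*(-4 + W)) = -2*(4 + W)*(W + 2*W*(-4 + W)))
n(j, t) = t + 4*j*(28 - 8*j² - 2*j) (n(j, t) = t + 2*(2*j)*(28 - 2*j - 2*4*j²) = t + 2*(2*j)*(28 - 2*j - 8*j²) = t + 2*(2*j)*(28 - 8*j² - 2*j) = t + 4*j*(28 - 8*j² - 2*j))
41 + n(-1, 1)*156 = 41 + (1 - 32*(-1)³ - 8*(-1)² + 112*(-1))*156 = 41 + (1 - 32*(-1) - 8*1 - 112)*156 = 41 + (1 + 32 - 8 - 112)*156 = 41 - 87*156 = 41 - 13572 = -13531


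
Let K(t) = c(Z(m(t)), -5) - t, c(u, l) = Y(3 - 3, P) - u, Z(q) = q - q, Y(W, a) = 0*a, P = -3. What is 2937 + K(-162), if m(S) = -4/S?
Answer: 3099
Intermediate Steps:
Y(W, a) = 0
Z(q) = 0
c(u, l) = -u (c(u, l) = 0 - u = -u)
K(t) = -t (K(t) = -1*0 - t = 0 - t = -t)
2937 + K(-162) = 2937 - 1*(-162) = 2937 + 162 = 3099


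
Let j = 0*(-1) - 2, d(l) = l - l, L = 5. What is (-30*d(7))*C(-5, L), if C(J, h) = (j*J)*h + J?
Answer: 0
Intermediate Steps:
d(l) = 0
j = -2 (j = 0 - 2 = -2)
C(J, h) = J - 2*J*h (C(J, h) = (-2*J)*h + J = -2*J*h + J = J - 2*J*h)
(-30*d(7))*C(-5, L) = (-30*0)*(-5*(1 - 2*5)) = 0*(-5*(1 - 10)) = 0*(-5*(-9)) = 0*45 = 0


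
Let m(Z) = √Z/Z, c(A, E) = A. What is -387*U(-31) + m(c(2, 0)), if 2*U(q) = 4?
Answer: -774 + √2/2 ≈ -773.29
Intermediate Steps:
U(q) = 2 (U(q) = (½)*4 = 2)
m(Z) = Z^(-½)
-387*U(-31) + m(c(2, 0)) = -387*2 + 2^(-½) = -774 + √2/2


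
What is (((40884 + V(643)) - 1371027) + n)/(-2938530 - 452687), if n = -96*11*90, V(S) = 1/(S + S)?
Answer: 1832785337/4361105062 ≈ 0.42026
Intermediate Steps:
V(S) = 1/(2*S)
n = -95040 (n = -1056*90 = -95040)
(((40884 + V(643)) - 1371027) + n)/(-2938530 - 452687) = (((40884 + (½)/643) - 1371027) - 95040)/(-2938530 - 452687) = (((40884 + (½)*(1/643)) - 1371027) - 95040)/(-3391217) = (((40884 + 1/1286) - 1371027) - 95040)*(-1/3391217) = ((52576825/1286 - 1371027) - 95040)*(-1/3391217) = (-1710563897/1286 - 95040)*(-1/3391217) = -1832785337/1286*(-1/3391217) = 1832785337/4361105062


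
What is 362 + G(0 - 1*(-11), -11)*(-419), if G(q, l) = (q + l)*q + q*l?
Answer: 51061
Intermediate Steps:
G(q, l) = l*q + q*(l + q) (G(q, l) = (l + q)*q + l*q = q*(l + q) + l*q = l*q + q*(l + q))
362 + G(0 - 1*(-11), -11)*(-419) = 362 + ((0 - 1*(-11))*((0 - 1*(-11)) + 2*(-11)))*(-419) = 362 + ((0 + 11)*((0 + 11) - 22))*(-419) = 362 + (11*(11 - 22))*(-419) = 362 + (11*(-11))*(-419) = 362 - 121*(-419) = 362 + 50699 = 51061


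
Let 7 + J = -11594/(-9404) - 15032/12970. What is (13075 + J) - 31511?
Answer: -562370370897/30492470 ≈ -18443.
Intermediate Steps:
J = -211193977/30492470 (J = -7 + (-11594/(-9404) - 15032/12970) = -7 + (-11594*(-1/9404) - 15032*1/12970) = -7 + (5797/4702 - 7516/6485) = -7 + 2253313/30492470 = -211193977/30492470 ≈ -6.9261)
(13075 + J) - 31511 = (13075 - 211193977/30492470) - 31511 = 398477851273/30492470 - 31511 = -562370370897/30492470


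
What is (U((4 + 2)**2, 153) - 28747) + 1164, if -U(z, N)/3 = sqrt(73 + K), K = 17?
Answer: -27583 - 9*sqrt(10) ≈ -27611.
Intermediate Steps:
U(z, N) = -9*sqrt(10) (U(z, N) = -3*sqrt(73 + 17) = -9*sqrt(10))
(U((4 + 2)**2, 153) - 28747) + 1164 = (-9*sqrt(10) - 28747) + 1164 = (-28747 - 9*sqrt(10)) + 1164 = -27583 - 9*sqrt(10)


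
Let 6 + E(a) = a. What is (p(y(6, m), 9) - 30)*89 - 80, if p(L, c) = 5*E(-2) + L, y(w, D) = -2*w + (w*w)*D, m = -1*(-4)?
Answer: 5438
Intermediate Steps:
m = 4
E(a) = -6 + a
y(w, D) = -2*w + D*w**2 (y(w, D) = -2*w + w**2*D = -2*w + D*w**2)
p(L, c) = -40 + L (p(L, c) = 5*(-6 - 2) + L = 5*(-8) + L = -40 + L)
(p(y(6, m), 9) - 30)*89 - 80 = ((-40 + 6*(-2 + 4*6)) - 30)*89 - 80 = ((-40 + 6*(-2 + 24)) - 30)*89 - 80 = ((-40 + 6*22) - 30)*89 - 80 = ((-40 + 132) - 30)*89 - 80 = (92 - 30)*89 - 80 = 62*89 - 80 = 5518 - 80 = 5438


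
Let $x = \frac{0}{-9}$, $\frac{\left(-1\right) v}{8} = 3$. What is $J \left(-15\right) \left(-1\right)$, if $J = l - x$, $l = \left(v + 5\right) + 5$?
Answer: $-210$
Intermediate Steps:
$v = -24$ ($v = \left(-8\right) 3 = -24$)
$x = 0$ ($x = 0 \left(- \frac{1}{9}\right) = 0$)
$l = -14$ ($l = \left(-24 + 5\right) + 5 = -19 + 5 = -14$)
$J = -14$ ($J = -14 - 0 = -14 + 0 = -14$)
$J \left(-15\right) \left(-1\right) = \left(-14\right) \left(-15\right) \left(-1\right) = 210 \left(-1\right) = -210$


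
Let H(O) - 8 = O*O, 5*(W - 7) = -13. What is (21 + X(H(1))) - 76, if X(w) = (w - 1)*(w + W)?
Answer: 261/5 ≈ 52.200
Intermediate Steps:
W = 22/5 (W = 7 + (⅕)*(-13) = 7 - 13/5 = 22/5 ≈ 4.4000)
H(O) = 8 + O² (H(O) = 8 + O*O = 8 + O²)
X(w) = (-1 + w)*(22/5 + w) (X(w) = (w - 1)*(w + 22/5) = (-1 + w)*(22/5 + w))
(21 + X(H(1))) - 76 = (21 + (-22/5 + (8 + 1²)² + 17*(8 + 1²)/5)) - 76 = (21 + (-22/5 + (8 + 1)² + 17*(8 + 1)/5)) - 76 = (21 + (-22/5 + 9² + (17/5)*9)) - 76 = (21 + (-22/5 + 81 + 153/5)) - 76 = (21 + 536/5) - 76 = 641/5 - 76 = 261/5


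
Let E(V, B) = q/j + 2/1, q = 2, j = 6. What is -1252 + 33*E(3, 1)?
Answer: -1175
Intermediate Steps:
E(V, B) = 7/3 (E(V, B) = 2/6 + 2/1 = 2*(1/6) + 2*1 = 1/3 + 2 = 7/3)
-1252 + 33*E(3, 1) = -1252 + 33*(7/3) = -1252 + 77 = -1175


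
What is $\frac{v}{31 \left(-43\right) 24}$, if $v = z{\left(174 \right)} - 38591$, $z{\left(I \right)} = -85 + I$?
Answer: $\frac{207}{172} \approx 1.2035$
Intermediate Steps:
$v = -38502$ ($v = \left(-85 + 174\right) - 38591 = 89 - 38591 = -38502$)
$\frac{v}{31 \left(-43\right) 24} = - \frac{38502}{31 \left(-43\right) 24} = - \frac{38502}{\left(-1333\right) 24} = - \frac{38502}{-31992} = \left(-38502\right) \left(- \frac{1}{31992}\right) = \frac{207}{172}$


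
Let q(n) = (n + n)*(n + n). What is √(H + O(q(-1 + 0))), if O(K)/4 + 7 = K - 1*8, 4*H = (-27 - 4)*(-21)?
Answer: 5*√19/2 ≈ 10.897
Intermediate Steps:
H = 651/4 (H = ((-27 - 4)*(-21))/4 = (-31*(-21))/4 = (¼)*651 = 651/4 ≈ 162.75)
q(n) = 4*n² (q(n) = (2*n)*(2*n) = 4*n²)
O(K) = -60 + 4*K (O(K) = -28 + 4*(K - 1*8) = -28 + 4*(K - 8) = -28 + 4*(-8 + K) = -28 + (-32 + 4*K) = -60 + 4*K)
√(H + O(q(-1 + 0))) = √(651/4 + (-60 + 4*(4*(-1 + 0)²))) = √(651/4 + (-60 + 4*(4*(-1)²))) = √(651/4 + (-60 + 4*(4*1))) = √(651/4 + (-60 + 4*4)) = √(651/4 + (-60 + 16)) = √(651/4 - 44) = √(475/4) = 5*√19/2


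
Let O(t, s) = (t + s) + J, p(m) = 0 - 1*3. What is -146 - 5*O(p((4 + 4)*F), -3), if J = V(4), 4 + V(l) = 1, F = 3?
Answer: -101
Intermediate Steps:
V(l) = -3 (V(l) = -4 + 1 = -3)
J = -3
p(m) = -3 (p(m) = 0 - 3 = -3)
O(t, s) = -3 + s + t (O(t, s) = (t + s) - 3 = (s + t) - 3 = -3 + s + t)
-146 - 5*O(p((4 + 4)*F), -3) = -146 - 5*(-3 - 3 - 3) = -146 - 5*(-9) = -146 + 45 = -101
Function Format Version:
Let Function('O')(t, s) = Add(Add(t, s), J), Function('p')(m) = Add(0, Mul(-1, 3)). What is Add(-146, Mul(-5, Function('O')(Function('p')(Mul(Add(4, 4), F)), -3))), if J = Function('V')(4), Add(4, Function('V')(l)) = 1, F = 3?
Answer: -101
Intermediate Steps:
Function('V')(l) = -3 (Function('V')(l) = Add(-4, 1) = -3)
J = -3
Function('p')(m) = -3 (Function('p')(m) = Add(0, -3) = -3)
Function('O')(t, s) = Add(-3, s, t) (Function('O')(t, s) = Add(Add(t, s), -3) = Add(Add(s, t), -3) = Add(-3, s, t))
Add(-146, Mul(-5, Function('O')(Function('p')(Mul(Add(4, 4), F)), -3))) = Add(-146, Mul(-5, Add(-3, -3, -3))) = Add(-146, Mul(-5, -9)) = Add(-146, 45) = -101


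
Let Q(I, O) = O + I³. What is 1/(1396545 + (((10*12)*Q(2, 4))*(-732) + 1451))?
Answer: 1/343916 ≈ 2.9077e-6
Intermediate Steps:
1/(1396545 + (((10*12)*Q(2, 4))*(-732) + 1451)) = 1/(1396545 + (((10*12)*(4 + 2³))*(-732) + 1451)) = 1/(1396545 + ((120*(4 + 8))*(-732) + 1451)) = 1/(1396545 + ((120*12)*(-732) + 1451)) = 1/(1396545 + (1440*(-732) + 1451)) = 1/(1396545 + (-1054080 + 1451)) = 1/(1396545 - 1052629) = 1/343916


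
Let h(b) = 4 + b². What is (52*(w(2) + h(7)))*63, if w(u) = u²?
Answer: 186732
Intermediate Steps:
(52*(w(2) + h(7)))*63 = (52*(2² + (4 + 7²)))*63 = (52*(4 + (4 + 49)))*63 = (52*(4 + 53))*63 = (52*57)*63 = 2964*63 = 186732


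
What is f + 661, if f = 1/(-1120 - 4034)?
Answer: 3406793/5154 ≈ 661.00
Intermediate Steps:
f = -1/5154 (f = 1/(-5154) = -1/5154 ≈ -0.00019402)
f + 661 = -1/5154 + 661 = 3406793/5154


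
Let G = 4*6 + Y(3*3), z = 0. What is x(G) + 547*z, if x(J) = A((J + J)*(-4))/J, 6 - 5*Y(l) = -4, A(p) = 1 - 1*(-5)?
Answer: 3/13 ≈ 0.23077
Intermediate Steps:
A(p) = 6 (A(p) = 1 + 5 = 6)
Y(l) = 2 (Y(l) = 6/5 - 1/5*(-4) = 6/5 + 4/5 = 2)
G = 26 (G = 4*6 + 2 = 24 + 2 = 26)
x(J) = 6/J
x(G) + 547*z = 6/26 + 547*0 = 6*(1/26) + 0 = 3/13 + 0 = 3/13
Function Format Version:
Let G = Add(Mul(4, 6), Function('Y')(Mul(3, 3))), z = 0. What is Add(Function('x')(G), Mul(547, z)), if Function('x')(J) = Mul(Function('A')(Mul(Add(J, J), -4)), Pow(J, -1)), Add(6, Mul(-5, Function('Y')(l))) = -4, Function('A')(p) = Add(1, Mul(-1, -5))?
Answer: Rational(3, 13) ≈ 0.23077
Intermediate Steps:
Function('A')(p) = 6 (Function('A')(p) = Add(1, 5) = 6)
Function('Y')(l) = 2 (Function('Y')(l) = Add(Rational(6, 5), Mul(Rational(-1, 5), -4)) = Add(Rational(6, 5), Rational(4, 5)) = 2)
G = 26 (G = Add(Mul(4, 6), 2) = Add(24, 2) = 26)
Function('x')(J) = Mul(6, Pow(J, -1))
Add(Function('x')(G), Mul(547, z)) = Add(Mul(6, Pow(26, -1)), Mul(547, 0)) = Add(Mul(6, Rational(1, 26)), 0) = Add(Rational(3, 13), 0) = Rational(3, 13)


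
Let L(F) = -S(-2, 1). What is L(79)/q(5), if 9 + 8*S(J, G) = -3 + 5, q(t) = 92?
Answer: 7/736 ≈ 0.0095109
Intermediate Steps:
S(J, G) = -7/8 (S(J, G) = -9/8 + (-3 + 5)/8 = -9/8 + (⅛)*2 = -9/8 + ¼ = -7/8)
L(F) = 7/8 (L(F) = -1*(-7/8) = 7/8)
L(79)/q(5) = (7/8)/92 = (7/8)*(1/92) = 7/736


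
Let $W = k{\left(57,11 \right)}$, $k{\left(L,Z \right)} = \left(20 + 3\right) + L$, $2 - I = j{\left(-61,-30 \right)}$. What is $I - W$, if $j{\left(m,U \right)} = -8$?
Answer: $-70$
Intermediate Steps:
$I = 10$ ($I = 2 - -8 = 2 + 8 = 10$)
$k{\left(L,Z \right)} = 23 + L$
$W = 80$ ($W = 23 + 57 = 80$)
$I - W = 10 - 80 = -70$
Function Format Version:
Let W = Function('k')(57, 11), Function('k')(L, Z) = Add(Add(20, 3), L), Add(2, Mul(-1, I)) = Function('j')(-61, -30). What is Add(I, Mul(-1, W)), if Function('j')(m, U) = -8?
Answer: -70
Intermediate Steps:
I = 10 (I = Add(2, Mul(-1, -8)) = Add(2, 8) = 10)
Function('k')(L, Z) = Add(23, L)
W = 80 (W = Add(23, 57) = 80)
Add(I, Mul(-1, W)) = Add(10, Mul(-1, 80)) = Add(10, -80) = -70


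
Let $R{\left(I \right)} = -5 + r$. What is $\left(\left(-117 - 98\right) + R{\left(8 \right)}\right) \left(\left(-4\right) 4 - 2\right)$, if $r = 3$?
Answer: $3906$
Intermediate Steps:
$R{\left(I \right)} = -2$ ($R{\left(I \right)} = -5 + 3 = -2$)
$\left(\left(-117 - 98\right) + R{\left(8 \right)}\right) \left(\left(-4\right) 4 - 2\right) = \left(\left(-117 - 98\right) - 2\right) \left(\left(-4\right) 4 - 2\right) = \left(-215 - 2\right) \left(-16 - 2\right) = \left(-217\right) \left(-18\right) = 3906$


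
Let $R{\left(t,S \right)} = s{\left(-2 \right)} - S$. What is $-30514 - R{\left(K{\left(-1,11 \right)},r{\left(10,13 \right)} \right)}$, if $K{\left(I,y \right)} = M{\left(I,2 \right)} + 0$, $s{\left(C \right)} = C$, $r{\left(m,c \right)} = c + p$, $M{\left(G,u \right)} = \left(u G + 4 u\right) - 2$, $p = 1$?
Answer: $-30498$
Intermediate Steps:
$M{\left(G,u \right)} = -2 + 4 u + G u$ ($M{\left(G,u \right)} = \left(G u + 4 u\right) - 2 = \left(4 u + G u\right) - 2 = -2 + 4 u + G u$)
$r{\left(m,c \right)} = 1 + c$ ($r{\left(m,c \right)} = c + 1 = 1 + c$)
$K{\left(I,y \right)} = 6 + 2 I$ ($K{\left(I,y \right)} = \left(-2 + 4 \cdot 2 + I 2\right) + 0 = \left(-2 + 8 + 2 I\right) + 0 = \left(6 + 2 I\right) + 0 = 6 + 2 I$)
$R{\left(t,S \right)} = -2 - S$
$-30514 - R{\left(K{\left(-1,11 \right)},r{\left(10,13 \right)} \right)} = -30514 - \left(-2 - \left(1 + 13\right)\right) = -30514 - \left(-2 - 14\right) = -30514 - -16 = -30514 + 16 = -30498$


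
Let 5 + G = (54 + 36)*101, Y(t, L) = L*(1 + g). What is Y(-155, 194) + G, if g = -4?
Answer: 8503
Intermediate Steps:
Y(t, L) = -3*L (Y(t, L) = L*(1 - 4) = L*(-3) = -3*L)
G = 9085 (G = -5 + (54 + 36)*101 = -5 + 90*101 = -5 + 9090 = 9085)
Y(-155, 194) + G = -3*194 + 9085 = -582 + 9085 = 8503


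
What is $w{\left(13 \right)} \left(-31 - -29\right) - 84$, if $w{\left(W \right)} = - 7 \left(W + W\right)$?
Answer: $280$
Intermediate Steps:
$w{\left(W \right)} = - 14 W$ ($w{\left(W \right)} = - 7 \cdot 2 W = - 14 W$)
$w{\left(13 \right)} \left(-31 - -29\right) - 84 = \left(-14\right) 13 \left(-31 - -29\right) - 84 = - 182 \left(-31 + 29\right) - 84 = \left(-182\right) \left(-2\right) - 84 = 364 - 84 = 280$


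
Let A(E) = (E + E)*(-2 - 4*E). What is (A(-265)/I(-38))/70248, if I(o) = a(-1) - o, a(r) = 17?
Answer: -28037/193182 ≈ -0.14513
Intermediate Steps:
I(o) = 17 - o
A(E) = 2*E*(-2 - 4*E) (A(E) = (2*E)*(-2 - 4*E) = 2*E*(-2 - 4*E))
(A(-265)/I(-38))/70248 = ((-4*(-265)*(1 + 2*(-265)))/(17 - 1*(-38)))/70248 = ((-4*(-265)*(1 - 530))/(17 + 38))*(1/70248) = (-4*(-265)*(-529)/55)*(1/70248) = -560740*1/55*(1/70248) = -112148/11*1/70248 = -28037/193182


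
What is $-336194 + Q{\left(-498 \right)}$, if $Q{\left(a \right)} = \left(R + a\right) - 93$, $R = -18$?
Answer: $-336803$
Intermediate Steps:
$Q{\left(a \right)} = -111 + a$ ($Q{\left(a \right)} = \left(-18 + a\right) - 93 = -111 + a$)
$-336194 + Q{\left(-498 \right)} = -336194 - 609 = -336803$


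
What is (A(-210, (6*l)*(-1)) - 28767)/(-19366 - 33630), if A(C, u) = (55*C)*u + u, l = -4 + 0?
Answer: 305943/52996 ≈ 5.7729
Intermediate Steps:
l = -4
A(C, u) = u + 55*C*u (A(C, u) = 55*C*u + u = u + 55*C*u)
(A(-210, (6*l)*(-1)) - 28767)/(-19366 - 33630) = (((6*(-4))*(-1))*(1 + 55*(-210)) - 28767)/(-19366 - 33630) = ((-24*(-1))*(1 - 11550) - 28767)/(-52996) = (24*(-11549) - 28767)*(-1/52996) = (-277176 - 28767)*(-1/52996) = -305943*(-1/52996) = 305943/52996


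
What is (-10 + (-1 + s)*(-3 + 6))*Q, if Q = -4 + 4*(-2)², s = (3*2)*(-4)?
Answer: -1020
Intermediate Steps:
s = -24 (s = 6*(-4) = -24)
Q = 12 (Q = -4 + 4*4 = -4 + 16 = 12)
(-10 + (-1 + s)*(-3 + 6))*Q = (-10 + (-1 - 24)*(-3 + 6))*12 = (-10 - 25*3)*12 = (-10 - 75)*12 = -85*12 = -1020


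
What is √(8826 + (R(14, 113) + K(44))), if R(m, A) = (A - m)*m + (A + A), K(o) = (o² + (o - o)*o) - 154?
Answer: 2*√3055 ≈ 110.54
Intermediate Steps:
K(o) = -154 + o² (K(o) = (o² + 0*o) - 154 = (o² + 0) - 154 = o² - 154 = -154 + o²)
R(m, A) = 2*A + m*(A - m) (R(m, A) = m*(A - m) + 2*A = 2*A + m*(A - m))
√(8826 + (R(14, 113) + K(44))) = √(8826 + ((-1*14² + 2*113 + 113*14) + (-154 + 44²))) = √(8826 + ((-1*196 + 226 + 1582) + (-154 + 1936))) = √(8826 + ((-196 + 226 + 1582) + 1782)) = √(8826 + (1612 + 1782)) = √(8826 + 3394) = √12220 = 2*√3055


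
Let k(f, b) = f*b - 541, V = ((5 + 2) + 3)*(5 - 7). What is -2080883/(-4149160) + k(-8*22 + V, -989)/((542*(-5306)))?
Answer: 1295566615459/2983092521080 ≈ 0.43430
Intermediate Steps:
V = -20 (V = (7 + 3)*(-2) = 10*(-2) = -20)
k(f, b) = -541 + b*f (k(f, b) = b*f - 541 = -541 + b*f)
-2080883/(-4149160) + k(-8*22 + V, -989)/((542*(-5306))) = -2080883/(-4149160) + (-541 - 989*(-8*22 - 20))/((542*(-5306))) = -2080883*(-1/4149160) + (-541 - 989*(-176 - 20))/(-2875852) = 2080883/4149160 + (-541 - 989*(-196))*(-1/2875852) = 2080883/4149160 + (-541 + 193844)*(-1/2875852) = 2080883/4149160 + 193303*(-1/2875852) = 2080883/4149160 - 193303/2875852 = 1295566615459/2983092521080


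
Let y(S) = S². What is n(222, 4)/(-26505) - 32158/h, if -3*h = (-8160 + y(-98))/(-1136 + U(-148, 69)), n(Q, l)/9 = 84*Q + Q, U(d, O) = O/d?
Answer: -251534104335/3312536 ≈ -75934.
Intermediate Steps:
n(Q, l) = 765*Q (n(Q, l) = 9*(84*Q + Q) = 9*(85*Q) = 765*Q)
h = 213712/504591 (h = -(-8160 + (-98)²)/(3*(-1136 + 69/(-148))) = -(-8160 + 9604)/(3*(-1136 + 69*(-1/148))) = -1444/(3*(-1136 - 69/148)) = -1444/(3*(-168197/148)) = -1444*(-148)/(3*168197) = -⅓*(-213712/168197) = 213712/504591 ≈ 0.42353)
n(222, 4)/(-26505) - 32158/h = (765*222)/(-26505) - 32158/213712/504591 = 169830*(-1/26505) - 32158*504591/213712 = -3774/589 - 8113318689/106856 = -251534104335/3312536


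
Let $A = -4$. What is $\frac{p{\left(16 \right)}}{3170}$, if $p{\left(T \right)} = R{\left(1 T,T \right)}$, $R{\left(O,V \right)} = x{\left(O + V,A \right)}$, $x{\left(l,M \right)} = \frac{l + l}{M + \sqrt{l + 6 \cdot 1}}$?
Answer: $\frac{64}{17435} + \frac{16 \sqrt{38}}{17435} \approx 0.0093278$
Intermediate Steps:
$x{\left(l,M \right)} = \frac{2 l}{M + \sqrt{6 + l}}$ ($x{\left(l,M \right)} = \frac{2 l}{M + \sqrt{l + 6}} = \frac{2 l}{M + \sqrt{6 + l}}$)
$R{\left(O,V \right)} = \frac{2 \left(O + V\right)}{-4 + \sqrt{6 + O + V}}$ ($R{\left(O,V \right)} = \frac{2 \left(O + V\right)}{-4 + \sqrt{6 + \left(O + V\right)}} = \frac{2 \left(O + V\right)}{-4 + \sqrt{6 + O + V}}$)
$p{\left(T \right)} = \frac{4 T}{-4 + \sqrt{6 + 2 T}}$ ($p{\left(T \right)} = \frac{2 \left(1 T + T\right)}{-4 + \sqrt{6 + 1 T + T}} = \frac{2 \left(T + T\right)}{-4 + \sqrt{6 + T + T}} = \frac{2 \cdot 2 T}{-4 + \sqrt{6 + 2 T}} = \frac{4 T}{-4 + \sqrt{6 + 2 T}}$)
$\frac{p{\left(16 \right)}}{3170} = \frac{4 \cdot 16 \frac{1}{-4 + \sqrt{2} \sqrt{3 + 16}}}{3170} = 4 \cdot 16 \frac{1}{-4 + \sqrt{2} \sqrt{19}} \cdot \frac{1}{3170} = 4 \cdot 16 \frac{1}{-4 + \sqrt{38}} \cdot \frac{1}{3170} = \frac{64}{-4 + \sqrt{38}} \cdot \frac{1}{3170} = \frac{32}{1585 \left(-4 + \sqrt{38}\right)}$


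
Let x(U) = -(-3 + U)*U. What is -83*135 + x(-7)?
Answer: -11275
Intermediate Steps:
x(U) = -U*(-3 + U)
-83*135 + x(-7) = -83*135 - 7*(3 - 1*(-7)) = -11205 - 7*(3 + 7) = -11205 - 7*10 = -11205 - 70 = -11275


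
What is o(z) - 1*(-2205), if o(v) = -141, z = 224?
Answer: 2064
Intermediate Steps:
o(z) - 1*(-2205) = -141 - 1*(-2205) = -141 + 2205 = 2064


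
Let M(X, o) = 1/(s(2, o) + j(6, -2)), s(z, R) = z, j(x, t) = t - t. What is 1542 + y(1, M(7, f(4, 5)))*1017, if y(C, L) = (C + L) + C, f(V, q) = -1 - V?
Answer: 8169/2 ≈ 4084.5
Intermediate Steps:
j(x, t) = 0
M(X, o) = 1/2 (M(X, o) = 1/(2 + 0) = 1/2)
y(C, L) = L + 2*C
1542 + y(1, M(7, f(4, 5)))*1017 = 1542 + (1/2 + 2*1)*1017 = 1542 + (1/2 + 2)*1017 = 1542 + (5/2)*1017 = 1542 + 5085/2 = 8169/2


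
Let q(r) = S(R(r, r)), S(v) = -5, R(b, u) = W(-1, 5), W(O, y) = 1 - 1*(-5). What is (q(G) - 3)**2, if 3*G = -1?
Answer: 64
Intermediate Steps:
W(O, y) = 6 (W(O, y) = 1 + 5 = 6)
R(b, u) = 6
G = -1/3 (G = (1/3)*(-1) = -1/3 ≈ -0.33333)
q(r) = -5
(q(G) - 3)**2 = (-5 - 3)**2 = (-8)**2 = 64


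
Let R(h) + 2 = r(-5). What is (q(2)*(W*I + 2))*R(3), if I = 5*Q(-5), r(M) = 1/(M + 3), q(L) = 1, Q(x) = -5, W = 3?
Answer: 365/2 ≈ 182.50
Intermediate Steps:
r(M) = 1/(3 + M)
R(h) = -5/2 (R(h) = -2 + 1/(3 - 5) = -2 + 1/(-2) = -2 - 1/2 = -5/2)
I = -25 (I = 5*(-5) = -25)
(q(2)*(W*I + 2))*R(3) = (1*(3*(-25) + 2))*(-5/2) = (1*(-75 + 2))*(-5/2) = (1*(-73))*(-5/2) = -73*(-5/2) = 365/2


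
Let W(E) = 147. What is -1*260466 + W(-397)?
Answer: -260319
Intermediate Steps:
-1*260466 + W(-397) = -1*260466 + 147 = -260466 + 147 = -260319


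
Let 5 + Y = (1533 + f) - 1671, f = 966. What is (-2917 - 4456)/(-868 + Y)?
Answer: 7373/45 ≈ 163.84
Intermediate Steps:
Y = 823 (Y = -5 + ((1533 + 966) - 1671) = -5 + (2499 - 1671) = -5 + 828 = 823)
(-2917 - 4456)/(-868 + Y) = (-2917 - 4456)/(-868 + 823) = -7373/(-45) = -7373*(-1/45) = 7373/45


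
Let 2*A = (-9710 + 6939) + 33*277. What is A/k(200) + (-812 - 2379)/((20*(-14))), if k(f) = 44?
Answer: 258051/3080 ≈ 83.783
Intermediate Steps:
A = 3185 (A = ((-9710 + 6939) + 33*277)/2 = (-2771 + 9141)/2 = (½)*6370 = 3185)
A/k(200) + (-812 - 2379)/((20*(-14))) = 3185/44 + (-812 - 2379)/((20*(-14))) = 3185*(1/44) - 3191/(-280) = 3185/44 - 3191*(-1/280) = 3185/44 + 3191/280 = 258051/3080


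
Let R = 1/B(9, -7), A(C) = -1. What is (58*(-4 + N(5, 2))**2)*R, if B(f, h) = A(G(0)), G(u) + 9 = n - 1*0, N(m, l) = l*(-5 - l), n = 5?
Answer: -18792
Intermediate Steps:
G(u) = -4 (G(u) = -9 + (5 - 1*0) = -9 + (5 + 0) = -9 + 5 = -4)
B(f, h) = -1
R = -1 (R = 1/(-1) = -1)
(58*(-4 + N(5, 2))**2)*R = (58*(-4 - 1*2*(5 + 2))**2)*(-1) = (58*(-4 - 1*2*7)**2)*(-1) = (58*(-4 - 14)**2)*(-1) = (58*(-18)**2)*(-1) = (58*324)*(-1) = 18792*(-1) = -18792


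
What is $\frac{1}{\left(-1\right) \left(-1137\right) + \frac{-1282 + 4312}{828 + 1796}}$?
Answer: $\frac{1312}{1493259} \approx 0.00087862$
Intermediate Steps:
$\frac{1}{\left(-1\right) \left(-1137\right) + \frac{-1282 + 4312}{828 + 1796}} = \frac{1}{1137 + \frac{3030}{2624}} = \frac{1}{1137 + 3030 \cdot \frac{1}{2624}} = \frac{1}{1137 + \frac{1515}{1312}} = \frac{1}{\frac{1493259}{1312}} = \frac{1312}{1493259}$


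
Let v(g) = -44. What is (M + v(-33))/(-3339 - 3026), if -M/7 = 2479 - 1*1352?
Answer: 7933/6365 ≈ 1.2463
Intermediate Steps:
M = -7889 (M = -7*(2479 - 1*1352) = -7*(2479 - 1352) = -7*1127 = -7889)
(M + v(-33))/(-3339 - 3026) = (-7889 - 44)/(-3339 - 3026) = -7933/(-6365) = -7933*(-1/6365) = 7933/6365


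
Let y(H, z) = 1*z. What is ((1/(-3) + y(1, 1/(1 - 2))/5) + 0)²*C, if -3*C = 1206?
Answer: -8576/75 ≈ -114.35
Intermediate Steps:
y(H, z) = z
C = -402 (C = -⅓*1206 = -402)
((1/(-3) + y(1, 1/(1 - 2))/5) + 0)²*C = ((1/(-3) + 1/((1 - 2)*5)) + 0)²*(-402) = ((1*(-⅓) + (⅕)/(-1)) + 0)²*(-402) = ((-⅓ - 1*⅕) + 0)²*(-402) = ((-⅓ - ⅕) + 0)²*(-402) = (-8/15 + 0)²*(-402) = (-8/15)²*(-402) = (64/225)*(-402) = -8576/75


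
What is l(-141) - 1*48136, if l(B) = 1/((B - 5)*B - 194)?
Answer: -981589311/20392 ≈ -48136.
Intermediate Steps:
l(B) = 1/(-194 + B*(-5 + B)) (l(B) = 1/((-5 + B)*B - 194) = 1/(B*(-5 + B) - 194) = 1/(-194 + B*(-5 + B)))
l(-141) - 1*48136 = 1/(-194 + (-141)² - 5*(-141)) - 1*48136 = 1/(-194 + 19881 + 705) - 48136 = 1/20392 - 48136 = -981589311/20392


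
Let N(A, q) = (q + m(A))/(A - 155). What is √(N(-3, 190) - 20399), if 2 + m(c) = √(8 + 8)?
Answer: I*√127317743/79 ≈ 142.83*I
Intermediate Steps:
m(c) = 2 (m(c) = -2 + √(8 + 8) = -2 + √16 = -2 + 4 = 2)
N(A, q) = (2 + q)/(-155 + A) (N(A, q) = (q + 2)/(A - 155) = (2 + q)/(-155 + A))
√(N(-3, 190) - 20399) = √((2 + 190)/(-155 - 3) - 20399) = √(192/(-158) - 20399) = √(-1/158*192 - 20399) = √(-96/79 - 20399) = √(-1611617/79) = I*√127317743/79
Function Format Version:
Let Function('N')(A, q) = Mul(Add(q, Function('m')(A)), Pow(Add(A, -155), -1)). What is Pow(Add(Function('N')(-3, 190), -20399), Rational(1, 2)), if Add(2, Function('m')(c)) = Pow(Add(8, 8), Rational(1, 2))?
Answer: Mul(Rational(1, 79), I, Pow(127317743, Rational(1, 2))) ≈ Mul(142.83, I)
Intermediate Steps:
Function('m')(c) = 2 (Function('m')(c) = Add(-2, Pow(Add(8, 8), Rational(1, 2))) = Add(-2, Pow(16, Rational(1, 2))) = Add(-2, 4) = 2)
Function('N')(A, q) = Mul(Pow(Add(-155, A), -1), Add(2, q)) (Function('N')(A, q) = Mul(Add(q, 2), Pow(Add(A, -155), -1)) = Mul(Add(2, q), Pow(Add(-155, A), -1)) = Mul(Pow(Add(-155, A), -1), Add(2, q)))
Pow(Add(Function('N')(-3, 190), -20399), Rational(1, 2)) = Pow(Add(Mul(Pow(Add(-155, -3), -1), Add(2, 190)), -20399), Rational(1, 2)) = Pow(Add(Mul(Pow(-158, -1), 192), -20399), Rational(1, 2)) = Pow(Add(Mul(Rational(-1, 158), 192), -20399), Rational(1, 2)) = Pow(Add(Rational(-96, 79), -20399), Rational(1, 2)) = Pow(Rational(-1611617, 79), Rational(1, 2)) = Mul(Rational(1, 79), I, Pow(127317743, Rational(1, 2)))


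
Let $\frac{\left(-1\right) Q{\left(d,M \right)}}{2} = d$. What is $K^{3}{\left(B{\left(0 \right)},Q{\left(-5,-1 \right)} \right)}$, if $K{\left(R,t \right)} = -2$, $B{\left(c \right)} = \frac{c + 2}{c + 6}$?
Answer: $-8$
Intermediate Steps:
$Q{\left(d,M \right)} = - 2 d$
$B{\left(c \right)} = \frac{2 + c}{6 + c}$
$K^{3}{\left(B{\left(0 \right)},Q{\left(-5,-1 \right)} \right)} = \left(-2\right)^{3} = -8$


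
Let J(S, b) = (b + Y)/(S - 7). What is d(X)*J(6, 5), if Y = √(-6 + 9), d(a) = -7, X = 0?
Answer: 35 + 7*√3 ≈ 47.124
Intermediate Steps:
Y = √3 ≈ 1.7320
J(S, b) = (b + √3)/(-7 + S) (J(S, b) = (b + √3)/(S - 7) = (b + √3)/(-7 + S))
d(X)*J(6, 5) = -7*(5 + √3)/(-7 + 6) = -7*(5 + √3)/(-1) = -(-7)*(5 + √3) = -7*(-5 - √3) = 35 + 7*√3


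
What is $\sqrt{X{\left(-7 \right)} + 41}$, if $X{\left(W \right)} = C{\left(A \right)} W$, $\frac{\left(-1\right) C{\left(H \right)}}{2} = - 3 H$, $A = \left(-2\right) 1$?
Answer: $5 \sqrt{5} \approx 11.18$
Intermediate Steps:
$A = -2$
$C{\left(H \right)} = 6 H$ ($C{\left(H \right)} = - 2 \left(- 3 H\right) = 6 H$)
$X{\left(W \right)} = - 12 W$ ($X{\left(W \right)} = 6 \left(-2\right) W = - 12 W$)
$\sqrt{X{\left(-7 \right)} + 41} = \sqrt{\left(-12\right) \left(-7\right) + 41} = \sqrt{84 + 41} = \sqrt{125} = 5 \sqrt{5}$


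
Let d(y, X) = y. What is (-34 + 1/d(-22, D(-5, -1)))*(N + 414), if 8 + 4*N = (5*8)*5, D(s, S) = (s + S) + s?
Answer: -15729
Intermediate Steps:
D(s, S) = S + 2*s (D(s, S) = (S + s) + s = S + 2*s)
N = 48 (N = -2 + ((5*8)*5)/4 = -2 + (40*5)/4 = -2 + (¼)*200 = -2 + 50 = 48)
(-34 + 1/d(-22, D(-5, -1)))*(N + 414) = (-34 + 1/(-22))*(48 + 414) = (-34 - 1/22)*462 = -749/22*462 = -15729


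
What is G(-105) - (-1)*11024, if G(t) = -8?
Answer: 11016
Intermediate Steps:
G(-105) - (-1)*11024 = -8 - (-1)*11024 = -8 - 1*(-11024) = -8 + 11024 = 11016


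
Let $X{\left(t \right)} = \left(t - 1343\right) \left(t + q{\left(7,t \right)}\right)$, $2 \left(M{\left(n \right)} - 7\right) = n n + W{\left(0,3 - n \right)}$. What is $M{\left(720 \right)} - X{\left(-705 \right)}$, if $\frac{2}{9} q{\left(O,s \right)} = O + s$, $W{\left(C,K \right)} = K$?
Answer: $- \frac{15235519}{2} \approx -7.6178 \cdot 10^{6}$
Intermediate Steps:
$q{\left(O,s \right)} = \frac{9 O}{2} + \frac{9 s}{2}$ ($q{\left(O,s \right)} = \frac{9 \left(O + s\right)}{2} = \frac{9 O}{2} + \frac{9 s}{2}$)
$M{\left(n \right)} = \frac{17}{2} + \frac{n^{2}}{2} - \frac{n}{2}$ ($M{\left(n \right)} = 7 + \frac{n n - \left(-3 + n\right)}{2} = 7 + \frac{n^{2} - \left(-3 + n\right)}{2} = 7 + \frac{3 + n^{2} - n}{2} = 7 + \left(\frac{3}{2} + \frac{n^{2}}{2} - \frac{n}{2}\right) = \frac{17}{2} + \frac{n^{2}}{2} - \frac{n}{2}$)
$X{\left(t \right)} = \left(-1343 + t\right) \left(\frac{63}{2} + \frac{11 t}{2}\right)$ ($X{\left(t \right)} = \left(t - 1343\right) \left(t + \left(\frac{9}{2} \cdot 7 + \frac{9 t}{2}\right)\right) = \left(-1343 + t\right) \left(t + \left(\frac{63}{2} + \frac{9 t}{2}\right)\right) = \left(-1343 + t\right) \left(\frac{63}{2} + \frac{11 t}{2}\right)$)
$M{\left(720 \right)} - X{\left(-705 \right)} = \left(\frac{17}{2} + \frac{720^{2}}{2} - 360\right) - \left(- \frac{84609}{2} - -5185275 + \frac{11 \left(-705\right)^{2}}{2}\right) = \left(\frac{17}{2} + \frac{1}{2} \cdot 518400 - 360\right) - \left(- \frac{84609}{2} + 5185275 + \frac{11}{2} \cdot 497025\right) = \left(\frac{17}{2} + 259200 - 360\right) - \left(- \frac{84609}{2} + 5185275 + \frac{5467275}{2}\right) = \frac{517697}{2} - 7876608 = - \frac{15235519}{2}$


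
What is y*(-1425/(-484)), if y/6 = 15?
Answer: 64125/242 ≈ 264.98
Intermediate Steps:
y = 90 (y = 6*15 = 90)
y*(-1425/(-484)) = 90*(-1425/(-484)) = 90*(-1425*(-1/484)) = 90*(1425/484) = 64125/242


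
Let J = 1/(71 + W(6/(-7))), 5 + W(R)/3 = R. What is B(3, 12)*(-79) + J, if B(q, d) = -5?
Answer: 147737/374 ≈ 395.02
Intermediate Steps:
W(R) = -15 + 3*R
J = 7/374 (J = 1/(71 + (-15 + 3*(6/(-7)))) = 1/(71 + (-15 + 3*(6*(-⅐)))) = 1/(71 + (-15 + 3*(-6/7))) = 1/(71 + (-15 - 18/7)) = 1/(71 - 123/7) = 1/(374/7) = 7/374 ≈ 0.018717)
B(3, 12)*(-79) + J = -5*(-79) + 7/374 = 395 + 7/374 = 147737/374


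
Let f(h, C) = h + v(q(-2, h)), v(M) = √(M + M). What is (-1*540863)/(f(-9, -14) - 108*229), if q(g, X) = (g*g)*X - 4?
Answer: 13381491483/612117161 + 2163452*I*√5/612117161 ≈ 21.861 + 0.0079031*I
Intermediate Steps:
q(g, X) = -4 + X*g² (q(g, X) = g²*X - 4 = X*g² - 4 = -4 + X*g²)
v(M) = √2*√M (v(M) = √(2*M) = √2*√M)
f(h, C) = h + √2*√(-4 + 4*h) (f(h, C) = h + √2*√(-4 + h*(-2)²) = h + √2*√(-4 + h*4) = h + √2*√(-4 + 4*h))
(-1*540863)/(f(-9, -14) - 108*229) = (-1*540863)/((-9 + 2*√(-2 + 2*(-9))) - 108*229) = -540863/((-9 + 2*√(-2 - 18)) - 24732) = -540863/((-9 + 2*√(-20)) - 24732) = -540863/((-9 + 2*(2*I*√5)) - 24732) = -540863/((-9 + 4*I*√5) - 24732) = -540863/(-24741 + 4*I*√5)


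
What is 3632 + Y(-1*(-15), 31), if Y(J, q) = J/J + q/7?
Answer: 25462/7 ≈ 3637.4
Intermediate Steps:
Y(J, q) = 1 + q/7 (Y(J, q) = 1 + q*(⅐) = 1 + q/7)
3632 + Y(-1*(-15), 31) = 3632 + (1 + (⅐)*31) = 3632 + (1 + 31/7) = 3632 + 38/7 = 25462/7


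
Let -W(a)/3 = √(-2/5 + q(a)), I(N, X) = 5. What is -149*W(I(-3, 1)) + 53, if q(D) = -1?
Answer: 53 + 447*I*√35/5 ≈ 53.0 + 528.9*I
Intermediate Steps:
W(a) = -3*I*√35/5 (W(a) = -3*√(-2/5 - 1) = -3*√(-2*⅕ - 1) = -3*√(-⅖ - 1) = -3*I*√35/5)
-149*W(I(-3, 1)) + 53 = -(-447)*I*√35/5 + 53 = 447*I*√35/5 + 53 = 53 + 447*I*√35/5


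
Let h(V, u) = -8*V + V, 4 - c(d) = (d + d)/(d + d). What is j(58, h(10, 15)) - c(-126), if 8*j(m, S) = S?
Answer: -47/4 ≈ -11.750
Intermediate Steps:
c(d) = 3 (c(d) = 4 - (d + d)/(d + d) = 4 - 2*d/(2*d) = 4 - 2*d*1/(2*d) = 4 - 1*1 = 4 - 1 = 3)
h(V, u) = -7*V
j(m, S) = S/8
j(58, h(10, 15)) - c(-126) = (-7*10)/8 - 1*3 = (1/8)*(-70) - 3 = -35/4 - 3 = -47/4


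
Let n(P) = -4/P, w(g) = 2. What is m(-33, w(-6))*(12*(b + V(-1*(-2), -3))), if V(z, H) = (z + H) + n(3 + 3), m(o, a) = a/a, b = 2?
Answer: 4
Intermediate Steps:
m(o, a) = 1
V(z, H) = -⅔ + H + z (V(z, H) = (z + H) - 4/(3 + 3) = (H + z) - 4/6 = (H + z) - 4*⅙ = (H + z) - ⅔ = -⅔ + H + z)
m(-33, w(-6))*(12*(b + V(-1*(-2), -3))) = 1*(12*(2 + (-⅔ - 3 - 1*(-2)))) = 1*(12*(2 + (-⅔ - 3 + 2))) = 1*(12*(2 - 5/3)) = 1*(12*(⅓)) = 1*4 = 4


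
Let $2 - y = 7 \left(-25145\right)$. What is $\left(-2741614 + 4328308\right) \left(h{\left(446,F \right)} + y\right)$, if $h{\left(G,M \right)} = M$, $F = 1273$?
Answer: $281304979260$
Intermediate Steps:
$y = 176017$ ($y = 2 - 7 \left(-25145\right) = 2 - -176015 = 2 + 176015 = 176017$)
$\left(-2741614 + 4328308\right) \left(h{\left(446,F \right)} + y\right) = \left(-2741614 + 4328308\right) \left(1273 + 176017\right) = 1586694 \cdot 177290 = 281304979260$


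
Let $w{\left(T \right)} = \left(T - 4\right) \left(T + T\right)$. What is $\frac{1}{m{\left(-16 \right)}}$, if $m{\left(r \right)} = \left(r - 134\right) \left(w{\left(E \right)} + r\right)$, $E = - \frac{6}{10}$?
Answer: $\frac{1}{1572} \approx 0.00063613$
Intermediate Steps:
$E = - \frac{3}{5}$ ($E = \left(-6\right) \frac{1}{10} = - \frac{3}{5} \approx -0.6$)
$w{\left(T \right)} = 2 T \left(-4 + T\right)$ ($w{\left(T \right)} = \left(-4 + T\right) 2 T = 2 T \left(-4 + T\right)$)
$m{\left(r \right)} = \left(-134 + r\right) \left(\frac{138}{25} + r\right)$ ($m{\left(r \right)} = \left(r - 134\right) \left(2 \left(- \frac{3}{5}\right) \left(-4 - \frac{3}{5}\right) + r\right) = \left(-134 + r\right) \left(2 \left(- \frac{3}{5}\right) \left(- \frac{23}{5}\right) + r\right) = \left(-134 + r\right) \left(\frac{138}{25} + r\right)$)
$\frac{1}{m{\left(-16 \right)}} = \frac{1}{- \frac{18492}{25} + \left(-16\right)^{2} - - \frac{51392}{25}} = \frac{1}{- \frac{18492}{25} + 256 + \frac{51392}{25}} = \frac{1}{1572}$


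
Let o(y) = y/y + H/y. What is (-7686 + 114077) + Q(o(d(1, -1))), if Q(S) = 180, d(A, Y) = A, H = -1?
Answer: 106571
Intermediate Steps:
o(y) = 1 - 1/y (o(y) = y/y - 1/y = 1 - 1/y)
(-7686 + 114077) + Q(o(d(1, -1))) = (-7686 + 114077) + 180 = 106391 + 180 = 106571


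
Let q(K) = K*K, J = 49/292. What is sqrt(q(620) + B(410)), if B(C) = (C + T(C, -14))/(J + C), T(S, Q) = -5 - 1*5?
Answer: 20*sqrt(13785208412469)/119769 ≈ 620.00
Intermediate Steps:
J = 49/292 (J = 49*(1/292) = 49/292 ≈ 0.16781)
T(S, Q) = -10 (T(S, Q) = -5 - 5 = -10)
q(K) = K**2
B(C) = (-10 + C)/(49/292 + C) (B(C) = (C - 10)/(49/292 + C) = (-10 + C)/(49/292 + C))
sqrt(q(620) + B(410)) = sqrt(620**2 + 292*(-10 + 410)/(49 + 292*410)) = sqrt(384400 + 292*400/(49 + 119720)) = sqrt(384400 + 292*400/119769) = sqrt(384400 + 292*(1/119769)*400) = sqrt(384400 + 116800/119769) = sqrt(46039320400/119769) = 20*sqrt(13785208412469)/119769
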